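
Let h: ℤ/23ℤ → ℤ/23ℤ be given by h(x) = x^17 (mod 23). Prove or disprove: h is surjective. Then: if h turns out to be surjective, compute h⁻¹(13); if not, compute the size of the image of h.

Since 23 is prime, the nonzero elements of ℤ/23ℤ form a cyclic group of order 22.
As gcd(17, 22) = 1, raising to the 17th power is a bijection on this group: if u^17 ≡ v^17 then (uv^{−1})^17 = 1, and the only element of order dividing gcd(17, 22) = 1 is 1, so u = v.
With h(0) = 0 this makes h injective on all of ℤ/23ℤ, hence bijective (finite equal-size domain and codomain). In particular h is surjective.
Since h is surjective, we find the preimage of 13. The inverse of x ↦ x^17 on (ℤ/23ℤ)^× is x ↦ x^13, because 17·13 = 221 = 10·22 + 1 ≡ 1 (mod 22) and x^{22} = 1 for x ≠ 0 (Fermat). So h⁻¹(13) = 13^13 mod 23.
Repeated squaring mod 23: 13^1 ≡ 13, 13^2 ≡ 13² = 169 ≡ 8, 13^4 ≡ 8² = 64 ≡ 18, 13^8 ≡ 18² = 324 ≡ 2. Since 13 = 8 + 4 + 1, 13^13 ≡ 2·18·13: 2·18 = 36 ≡ 13, then 13·13 = 169 ≡ 8. So 13^13 ≡ 8 (mod 23).
Hence h⁻¹(13) = 8.

8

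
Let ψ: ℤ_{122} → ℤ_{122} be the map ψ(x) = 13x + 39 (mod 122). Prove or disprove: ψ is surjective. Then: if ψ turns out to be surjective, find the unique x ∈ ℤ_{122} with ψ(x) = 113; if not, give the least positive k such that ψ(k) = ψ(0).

62

Recall: ψ is surjective if every y in the codomain equals ψ(x) for some x in the domain.
Since gcd(13, 122) = 1, 13 is invertible modulo 122. Euclid's algorithm: 122 = 9·13 + 5, 13 = 2·5 + 3, 5 = 1·3 + 2, 3 = 1·2 + 1; back-substituting gives 1 = 47·13 − 5·122, so 13⁻¹ ≡ 47 (mod 122).
For any y ∈ ℤ_{122}, x = 47(y − 39) mod 122 satisfies ψ(x) = 13·47(y − 39) + 39 ≡ y (since 13·47 ≡ 1 mod 122). So every y has a preimage.
Therefore ψ is surjective.
Since ψ is surjective, we compute ψ⁻¹(113): solve 13x + 39 ≡ 113 (mod 122), i.e. 13x ≡ 74 (mod 122).
Multiplying by 13⁻¹ = 47 gives x ≡ 47·74 = 3478 = 28·122 + 62 ≡ 62 (mod 122).
Check: ψ(62) = 13·62 + 39 = 845 = 6·122 + 113 ≡ 113 (mod 122).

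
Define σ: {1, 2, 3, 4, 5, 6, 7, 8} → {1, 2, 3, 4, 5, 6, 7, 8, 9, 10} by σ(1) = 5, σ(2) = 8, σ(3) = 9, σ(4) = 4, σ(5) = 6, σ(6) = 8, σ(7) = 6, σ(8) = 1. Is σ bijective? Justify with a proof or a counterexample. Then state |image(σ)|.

6

σ(2) = 8 = σ(6) with 2 ≠ 6, so σ is not injective, hence not bijective.
The image of σ is {1, 4, 5, 6, 8, 9}, which has 6 elements.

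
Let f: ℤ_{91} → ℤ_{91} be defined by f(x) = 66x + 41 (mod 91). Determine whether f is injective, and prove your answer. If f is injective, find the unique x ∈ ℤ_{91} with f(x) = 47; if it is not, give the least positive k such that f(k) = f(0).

Suppose f(x_1) = f(x_2) in ℤ_{91}. Then 66x_1 + 41 ≡ 66x_2 + 41 (mod 91), so 66(x_1 − x_2) ≡ 0 (mod 91).
Since gcd(66, 91) = 1, 66 is invertible modulo 91, hence x_1 − x_2 ≡ 0 (mod 91), i.e. x_1 = x_2.
Therefore f is injective.
We now compute 66⁻¹ mod 91 explicitly. Euclid's algorithm: 91 = 1·66 + 25, 66 = 2·25 + 16, 25 = 1·16 + 9, 16 = 1·9 + 7, 9 = 1·7 + 2, 7 = 3·2 + 1; back-substituting gives 1 = 40·66 − 29·91, so 66⁻¹ ≡ 40 (mod 91).
Since f is injective, we find f⁻¹(47): we need 66x ≡ 47 − 41 ≡ 6 (mod 91). Using 66⁻¹ = 40: x ≡ 40·6 = 240 = 2·91 + 58, so x = 58.
Check: f(58) = 66·58 + 41 = 3869 = 42·91 + 47 ≡ 47 (mod 91).

58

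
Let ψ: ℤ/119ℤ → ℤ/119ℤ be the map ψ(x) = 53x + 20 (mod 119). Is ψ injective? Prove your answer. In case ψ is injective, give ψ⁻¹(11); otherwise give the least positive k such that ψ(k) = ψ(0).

38

If ψ(u) = ψ(v), then 53u ≡ 53v (mod 119). Because gcd(53, 119) = 1, we may cancel 53 to get u ≡ v (mod 119).
So ψ is injective.
We now compute 53⁻¹ mod 119 explicitly. Euclid's algorithm: 119 = 2·53 + 13, 53 = 4·13 + 1; back-substituting gives 1 = 9·53 − 4·119, so 53⁻¹ ≡ 9 (mod 119).
Since ψ is injective, we find ψ⁻¹(11): we need 53x ≡ 11 − 20 ≡ 110 (mod 119). Using 53⁻¹ = 9: x ≡ 9·110 = 990 = 8·119 + 38, so x = 38.
Check: ψ(38) = 53·38 + 20 = 2034 = 17·119 + 11 ≡ 11 (mod 119).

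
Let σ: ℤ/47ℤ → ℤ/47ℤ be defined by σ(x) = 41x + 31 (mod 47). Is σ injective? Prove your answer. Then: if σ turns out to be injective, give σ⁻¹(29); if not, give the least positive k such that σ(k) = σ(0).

If σ(x_1) = σ(x_2), then 41x_1 ≡ 41x_2 (mod 47). Because gcd(41, 47) = 1, we may cancel 41 to get x_1 ≡ x_2 (mod 47).
So σ is injective.
We now compute 41⁻¹ mod 47 explicitly. Euclid's algorithm: 47 = 1·41 + 6, 41 = 6·6 + 5, 6 = 1·5 + 1; back-substituting gives 1 = 39·41 − 34·47, so 41⁻¹ ≡ 39 (mod 47).
Since σ is injective, we compute σ⁻¹(29): solve 41x + 31 ≡ 29 (mod 47), i.e. 41x ≡ 45 (mod 47).
Multiplying by 41⁻¹ = 39 gives x ≡ 39·45 = 1755 = 37·47 + 16 ≡ 16 (mod 47).
Check: σ(16) = 41·16 + 31 = 687 = 14·47 + 29 ≡ 29 (mod 47).

16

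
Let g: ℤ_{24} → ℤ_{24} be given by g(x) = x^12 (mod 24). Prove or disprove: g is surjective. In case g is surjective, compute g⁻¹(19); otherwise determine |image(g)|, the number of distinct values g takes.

4

g(2): Repeated squaring mod 24: 2^1 ≡ 2, 2^2 ≡ 2² = 4, 2^4 ≡ 4² = 16, 2^8 ≡ 16² = 256 ≡ 16. Since 12 = 8 + 4, 2^12 ≡ 16·16: 16·16 = 256 ≡ 16. So 2^12 ≡ 16 (mod 24).
g(4): Repeated squaring mod 24: 4^1 ≡ 4, 4^2 ≡ 4² = 16, 4^4 ≡ 16² = 256 ≡ 16, 4^8 ≡ 16² = 256 ≡ 16. Since 12 = 8 + 4, 4^12 ≡ 16·16: 16·16 = 256 ≡ 16. So 4^12 ≡ 16 (mod 24).
So g(2) = g(4) = 16 while 2 ≠ 4, therefore g is not injective.
A non-injective map from the 24-element set ℤ_{24} to itself takes at most 23 distinct values, so it cannot be surjective. Therefore g is not surjective.
Since g is not surjective, we determine |image(g)|. Computing x^12 mod 24 for each x (by repeated squaring, reducing mod 24 at every step), the values g(0), g(1), …, g(23) are: 0, 1, 16, 9, 16, 1, 0, 1, 16, 9, 16, 1, 0, 1, 16, 9, 16, 1, 0, 1, 16, 9, 16, 1.
The distinct values are {0, 1, 9, 16}; there are 4 of them.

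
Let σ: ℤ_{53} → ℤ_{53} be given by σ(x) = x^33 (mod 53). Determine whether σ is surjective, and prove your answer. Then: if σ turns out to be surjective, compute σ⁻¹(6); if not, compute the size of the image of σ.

Since 53 is prime, the nonzero elements of ℤ_{53} form a cyclic group of order 52.
As gcd(33, 52) = 1, raising to the 33rd power is a bijection on this group: if s^33 ≡ t^33 then (st^{−1})^33 = 1, and the only element of order dividing gcd(33, 52) = 1 is 1, so s = t.
With σ(0) = 0 this makes σ injective on all of ℤ_{53}, hence bijective (finite equal-size domain and codomain). In particular σ is surjective.
Since σ is surjective, we find the preimage of 6. The inverse of x ↦ x^33 on (ℤ_{53})^× is x ↦ x^41, because 33·41 = 1353 = 26·52 + 1 ≡ 1 (mod 52) and x^{52} = 1 for x ≠ 0 (Fermat). So σ⁻¹(6) = 6^41 mod 53.
Repeated squaring mod 53: 6^1 ≡ 6, 6^2 ≡ 6² = 36, 6^4 ≡ 36² = 1296 ≡ 24, 6^8 ≡ 24² = 576 ≡ 46, 6^16 ≡ 46² = 2116 ≡ 49, 6^32 ≡ 49² = 2401 ≡ 16. Since 41 = 32 + 8 + 1, 6^41 ≡ 16·46·6: 16·46 = 736 ≡ 47, then 47·6 = 282 ≡ 17. So 6^41 ≡ 17 (mod 53).
Hence σ⁻¹(6) = 17.

17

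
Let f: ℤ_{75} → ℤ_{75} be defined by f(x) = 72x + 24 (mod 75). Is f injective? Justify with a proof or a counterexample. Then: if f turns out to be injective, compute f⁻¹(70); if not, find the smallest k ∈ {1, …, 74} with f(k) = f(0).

We have gcd(72, 75) = 3 > 1. Taking u = 0 and v = 25: f(0) = 24 and f(25) = 72·25 + 24 = 1824 ≡ 24 (mod 75).
So f(0) = f(25) while 0 ≠ 25, hence f is not injective.
Since f is not injective, we find the least positive k with f(k) = f(0): this means 72k ≡ 0 (mod 75), i.e. 75 ∣ 72k. Since gcd(72, 75) = 3, dividing through by 3 this holds exactly when 25 ∣ 24k, and as gcd(24, 25) = 1, exactly when 25 ∣ k.
The smallest positive such k is 25.

25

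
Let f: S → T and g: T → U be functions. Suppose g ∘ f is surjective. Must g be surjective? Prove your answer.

surjective

Let c ∈ U. Since g ∘ f is surjective, some a ∈ S has g(f(a)) = c. Then b = f(a) ∈ T satisfies g(b) = c. So g is surjective.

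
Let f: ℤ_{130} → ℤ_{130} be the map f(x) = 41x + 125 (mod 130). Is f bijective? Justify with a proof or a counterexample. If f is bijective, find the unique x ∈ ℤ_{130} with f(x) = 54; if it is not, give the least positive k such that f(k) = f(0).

49

Suppose f(a) = f(b) in ℤ_{130}. Then 41a + 125 ≡ 41b + 125 (mod 130), hence 41(a − b) ≡ 0 (mod 130).
Since gcd(41, 130) = 1, 41 is invertible modulo 130, so a − b ≡ 0 (mod 130), i.e. a = b.
We now compute 41⁻¹ mod 130 explicitly. Euclid's algorithm: 130 = 3·41 + 7, 41 = 5·7 + 6, 7 = 1·6 + 1; back-substituting gives 1 = 111·41 − 35·130, so 41⁻¹ ≡ 111 (mod 130).
Then y ↦ 111(y − 125) is a two-sided inverse to f, so every y ∈ ℤ_{130} has a preimage.
Therefore f is bijective.
Since f is bijective, we compute f⁻¹(54): solve 41x + 125 ≡ 54 (mod 130), i.e. 41x ≡ 59 (mod 130).
Multiplying by 41⁻¹ = 111 gives x ≡ 111·59 = 6549 = 50·130 + 49 ≡ 49 (mod 130).
Check: f(49) = 41·49 + 125 = 2134 = 16·130 + 54 ≡ 54 (mod 130).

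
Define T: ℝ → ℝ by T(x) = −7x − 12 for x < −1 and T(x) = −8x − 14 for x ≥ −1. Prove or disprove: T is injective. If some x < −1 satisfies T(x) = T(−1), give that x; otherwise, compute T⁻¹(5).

-17/7

Both pieces are strictly decreasing (slopes −7 and −8), so each is injective on its own interval.
The left piece maps (−∞, −1) onto (−5, ∞); the right piece maps [−1, ∞) onto (−∞, −6].
These images are disjoint, so no value is attained by both pieces. Therefore T is injective.
Because the two images are disjoint, no x < −1 has T(x) = T(−1), so we compute T⁻¹(5): 5 lies in (−5, ∞), so solve −7x − 12 = 5: x = (5 + 12)/(−7) = −17/7.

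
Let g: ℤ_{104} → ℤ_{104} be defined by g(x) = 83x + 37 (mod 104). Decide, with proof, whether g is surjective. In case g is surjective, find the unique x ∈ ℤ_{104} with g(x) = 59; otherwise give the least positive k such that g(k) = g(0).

98

Since gcd(83, 104) = 1, 83 is invertible modulo 104. Euclid's algorithm: 104 = 1·83 + 21, 83 = 3·21 + 20, 21 = 1·20 + 1; back-substituting gives 1 = 99·83 − 79·104, so 83⁻¹ ≡ 99 (mod 104).
For any y ∈ ℤ_{104}, x = 99(y − 37) mod 104 satisfies g(x) = 83·99(y − 37) + 37 ≡ y (since 83·99 ≡ 1 mod 104). So every y has a preimage.
So g is surjective.
Since g is surjective, we compute g⁻¹(59): solve 83x + 37 ≡ 59 (mod 104), i.e. 83x ≡ 22 (mod 104).
Multiplying by 83⁻¹ = 99 gives x ≡ 99·22 = 2178 = 20·104 + 98 ≡ 98 (mod 104).
Check: g(98) = 83·98 + 37 = 8171 = 78·104 + 59 ≡ 59 (mod 104).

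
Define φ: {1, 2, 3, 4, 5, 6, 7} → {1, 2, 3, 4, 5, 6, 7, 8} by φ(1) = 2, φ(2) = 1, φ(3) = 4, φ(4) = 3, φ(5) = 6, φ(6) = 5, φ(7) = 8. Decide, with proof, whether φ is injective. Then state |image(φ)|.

The values φ(1), …, φ(7) are 2, 1, 4, 3, 6, 5, 8 — all distinct.
So φ(a) = φ(b) only when a = b, and φ is injective.
The image of φ is {1, 2, 3, 4, 5, 6, 8}, which has 7 elements.

7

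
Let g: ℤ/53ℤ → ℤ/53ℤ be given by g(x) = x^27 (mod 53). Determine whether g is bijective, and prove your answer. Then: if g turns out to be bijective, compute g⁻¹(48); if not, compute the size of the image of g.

Since 53 is prime, the nonzero elements of ℤ/53ℤ form a cyclic group of order 52.
As gcd(27, 52) = 1, raising to the 27th power is a bijection on this group: if u^27 ≡ v^27 then (uv^{−1})^27 = 1, and the only element of order dividing gcd(27, 52) = 1 is 1, so u = v.
With g(0) = 0 this makes g injective on all of ℤ/53ℤ, hence bijective (finite equal-size domain and codomain). In particular g is bijective.
Since g is bijective, we find the preimage of 48. The inverse of x ↦ x^27 on (ℤ/53ℤ)^× is x ↦ x^27, because 27·27 = 729 = 14·52 + 1 ≡ 1 (mod 52) and x^{52} = 1 for x ≠ 0 (Fermat). So g⁻¹(48) = 48^27 mod 53.
Repeated squaring mod 53: 48^1 ≡ 48, 48^2 ≡ 48² = 2304 ≡ 25, 48^4 ≡ 25² = 625 ≡ 42, 48^8 ≡ 42² = 1764 ≡ 15, 48^16 ≡ 15² = 225 ≡ 13. Since 27 = 16 + 8 + 2 + 1, 48^27 ≡ 13·15·25·48: 13·15 = 195 ≡ 36, then 36·25 = 900 ≡ 52, then 52·48 = 2496 ≡ 5. So 48^27 ≡ 5 (mod 53).
Hence g⁻¹(48) = 5.

5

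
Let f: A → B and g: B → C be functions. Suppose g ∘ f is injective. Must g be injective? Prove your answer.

not injective

No. Take A = {1, 2}, B = {1, 2, 3, 4, 5}, C = {1, 2, 3, 4, 5}, f(a) = a for each a ∈ A, and g(b) = 4 if b ∈ {4, 5} else g(b) = b.
Then g ∘ f = f is injective (A ⊂ B and f is the inclusion), but g(4) = g(5) = 4 with 4 ≠ 5, so g is not injective.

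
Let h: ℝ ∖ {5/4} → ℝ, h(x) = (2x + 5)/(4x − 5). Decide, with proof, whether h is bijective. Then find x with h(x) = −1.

0

If h(x) = 1/2, cross-multiplying gives 4(2x + 5) = 2(4x − 5), which simplifies to 20 = −10 — false.  So 1/2 has no preimage and h is not surjective.
Therefore h is not bijective.
Solving h(x) = −1: cross-multiplying gives 2x + 5 = −1(4x − 5), which rearranges to 6x = 0, so x = 0.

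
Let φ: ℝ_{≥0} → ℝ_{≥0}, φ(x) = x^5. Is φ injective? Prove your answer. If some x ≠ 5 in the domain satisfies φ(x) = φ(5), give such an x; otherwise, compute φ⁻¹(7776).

On ℝ_{≥0}, x ↦ x^5 is strictly increasing, so φ(u) = φ(v) forces u = v. Therefore φ is injective.
Since x ↦ x^5 is strictly increasing on ℝ_{≥0}, it is injective there, so no x ≠ 5 in the domain has φ(x) = φ(5). We therefore compute φ⁻¹(7776) = 7776^{1/5} = 6 (indeed 6^5 = 7776).

6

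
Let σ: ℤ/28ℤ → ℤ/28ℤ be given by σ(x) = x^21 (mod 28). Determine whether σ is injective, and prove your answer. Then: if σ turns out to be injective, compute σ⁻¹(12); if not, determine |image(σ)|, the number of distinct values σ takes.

9

σ(2): Repeated squaring mod 28: 2^1 ≡ 2, 2^2 ≡ 2² = 4, 2^4 ≡ 4² = 16, 2^8 ≡ 16² = 256 ≡ 4, 2^16 ≡ 4² = 16. Since 21 = 16 + 4 + 1, 2^21 ≡ 16·16·2: 16·16 = 256 ≡ 4, then 4·2 = 8. So 2^21 ≡ 8 (mod 28).
σ(4): Repeated squaring mod 28: 4^1 ≡ 4, 4^2 ≡ 4² = 16, 4^4 ≡ 16² = 256 ≡ 4, 4^8 ≡ 4² = 16, 4^16 ≡ 16² = 256 ≡ 4. Since 21 = 16 + 4 + 1, 4^21 ≡ 4·4·4: 4·4 = 16, then 16·4 = 64 ≡ 8. So 4^21 ≡ 8 (mod 28).
So σ(2) = σ(4) = 8 while 2 ≠ 4, therefore σ is not injective.
Since σ is not injective, we determine |image(σ)|. Computing x^21 mod 28 for each x (by repeated squaring, reducing mod 28 at every step), the values σ(0), σ(1), …, σ(27) are: 0, 1, 8, 27, 8, 13, 20, 7, 8, 1, 20, 15, 20, 13, 0, 15, 8, 13, 8, 27, 20, 21, 8, 15, 20, 1, 20, 27.
The distinct values are {0, 1, 7, 8, 13, 15, 20, 21, 27}; there are 9 of them.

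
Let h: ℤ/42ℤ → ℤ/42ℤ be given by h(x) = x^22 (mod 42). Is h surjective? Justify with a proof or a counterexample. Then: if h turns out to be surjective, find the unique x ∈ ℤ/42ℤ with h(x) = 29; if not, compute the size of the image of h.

h(4): Repeated squaring mod 42: 4^1 ≡ 4, 4^2 ≡ 4² = 16, 4^4 ≡ 16² = 256 ≡ 4, 4^8 ≡ 4² = 16, 4^16 ≡ 16² = 256 ≡ 4. Since 22 = 16 + 4 + 2, 4^22 ≡ 4·4·16: 4·4 = 16, then 16·16 = 256 ≡ 4. So 4^22 ≡ 4 (mod 42).
h(10): Repeated squaring mod 42: 10^1 ≡ 10, 10^2 ≡ 10² = 100 ≡ 16, 10^4 ≡ 16² = 256 ≡ 4, 10^8 ≡ 4² = 16, 10^16 ≡ 16² = 256 ≡ 4. Since 22 = 16 + 4 + 2, 10^22 ≡ 4·4·16: 4·4 = 16, then 16·16 = 256 ≡ 4. So 10^22 ≡ 4 (mod 42).
So h(4) = h(10) = 4 while 4 ≠ 10, therefore h is not injective.
A non-injective map from the 42-element set ℤ/42ℤ to itself takes at most 41 distinct values, so it cannot be surjective. Hence h is not surjective.
Since h is not surjective, we determine |image(h)|. Computing x^22 mod 42 for each x (by repeated squaring, reducing mod 42 at every step), the values h(0), h(1), …, h(41) are: 0, 1, 16, 39, 4, 37, 36, 7, 22, 9, 4, 25, 30, 1, 28, 15, 16, 25, 18, 37, 22, 21, 22, 37, 18, 25, 16, 15, 28, 1, 30, 25, 4, 9, 22, 7, 36, 37, 4, 39, 16, 1.
The distinct values are {0, 1, 4, 7, 9, 15, 16, 18, 21, 22, 25, 28, 30, 36, 37, 39}; there are 16 of them.

16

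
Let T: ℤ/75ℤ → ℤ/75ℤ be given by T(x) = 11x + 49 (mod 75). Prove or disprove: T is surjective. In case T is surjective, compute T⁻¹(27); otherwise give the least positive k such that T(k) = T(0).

Since gcd(11, 75) = 1, 11 is invertible modulo 75. Euclid's algorithm: 75 = 6·11 + 9, 11 = 1·9 + 2, 9 = 4·2 + 1; back-substituting gives 1 = 41·11 − 6·75, so 11⁻¹ ≡ 41 (mod 75).
Then y ↦ 41(y − 49) is a two-sided inverse to T, so every y ∈ ℤ/75ℤ has a preimage.
Thus T is surjective.
Since T is surjective, we find T⁻¹(27): we need 11x ≡ 27 − 49 ≡ 53 (mod 75). Using 11⁻¹ = 41: x ≡ 41·53 = 2173 = 28·75 + 73, so x = 73.
Check: T(73) = 11·73 + 49 = 852 = 11·75 + 27 ≡ 27 (mod 75).

73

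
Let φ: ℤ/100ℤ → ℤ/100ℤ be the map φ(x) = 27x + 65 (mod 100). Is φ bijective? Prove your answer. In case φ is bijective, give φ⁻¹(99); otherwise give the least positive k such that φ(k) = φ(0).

42

If φ(u) = φ(v), then 27u ≡ 27v (mod 100). Because gcd(27, 100) = 1, we may cancel 27 to get u ≡ v (mod 100).
We now compute 27⁻¹ mod 100 explicitly. Euclid's algorithm: 100 = 3·27 + 19, 27 = 1·19 + 8, 19 = 2·8 + 3, 8 = 2·3 + 2, 3 = 1·2 + 1; back-substituting gives 1 = 63·27 − 17·100, so 27⁻¹ ≡ 63 (mod 100).
For any y ∈ ℤ/100ℤ, x = 63(y − 65) mod 100 satisfies φ(x) = 27·63(y − 65) + 65 ≡ y (since 27·63 ≡ 1 mod 100). So every y has a preimage.
Hence φ is bijective.
Since φ is bijective, we find φ⁻¹(99): we need 27x ≡ 99 − 65 ≡ 34 (mod 100). Using 27⁻¹ = 63: x ≡ 63·34 = 2142 = 21·100 + 42, so x = 42.
Check: φ(42) = 27·42 + 65 = 1199 = 11·100 + 99 ≡ 99 (mod 100).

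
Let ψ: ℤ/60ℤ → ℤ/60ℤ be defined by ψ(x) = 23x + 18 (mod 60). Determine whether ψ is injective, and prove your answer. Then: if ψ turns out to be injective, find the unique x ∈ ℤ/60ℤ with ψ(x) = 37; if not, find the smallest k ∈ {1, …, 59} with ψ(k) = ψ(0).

53

Suppose ψ(s) = ψ(t) in ℤ/60ℤ. Then 23s + 18 ≡ 23t + 18 (mod 60), therefore 23(s − t) ≡ 0 (mod 60).
Since gcd(23, 60) = 1, 23 is invertible modulo 60, hence s − t ≡ 0 (mod 60), i.e. s = t.
So ψ is injective.
We now compute 23⁻¹ mod 60 explicitly. Euclid's algorithm: 60 = 2·23 + 14, 23 = 1·14 + 9, 14 = 1·9 + 5, 9 = 1·5 + 4, 5 = 1·4 + 1; back-substituting gives 1 = 47·23 − 18·60, so 23⁻¹ ≡ 47 (mod 60).
Since ψ is injective, we find ψ⁻¹(37): we need 23x ≡ 37 − 18 ≡ 19 (mod 60). Using 23⁻¹ = 47: x ≡ 47·19 = 893 = 14·60 + 53, so x = 53.
Check: ψ(53) = 23·53 + 18 = 1237 = 20·60 + 37 ≡ 37 (mod 60).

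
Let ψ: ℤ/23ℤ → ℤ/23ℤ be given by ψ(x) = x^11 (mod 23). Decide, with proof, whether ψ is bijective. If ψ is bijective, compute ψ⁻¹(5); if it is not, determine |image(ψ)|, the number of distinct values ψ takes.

ψ(1) = 1^11 = 1.
ψ(2): Repeated squaring mod 23: 2^1 ≡ 2, 2^2 ≡ 2² = 4, 2^4 ≡ 4² = 16, 2^8 ≡ 16² = 256 ≡ 3. Since 11 = 8 + 2 + 1, 2^11 ≡ 3·4·2: 3·4 = 12, then 12·2 = 24 ≡ 1. So 2^11 ≡ 1 (mod 23).
So ψ(1) = ψ(2) = 1 while 1 ≠ 2, therefore ψ is not injective, hence not bijective.
Since ψ is not bijective, we determine |image(ψ)|. Computing x^11 mod 23 for each x (by repeated squaring, reducing mod 23 at every step), the values ψ(0), ψ(1), …, ψ(22) are: 0, 1, 1, 1, 1, 22, 1, 22, 1, 1, 22, 22, 1, 1, 22, 22, 1, 22, 1, 22, 22, 22, 22.
The distinct values are {0, 1, 22}; there are 3 of them.

3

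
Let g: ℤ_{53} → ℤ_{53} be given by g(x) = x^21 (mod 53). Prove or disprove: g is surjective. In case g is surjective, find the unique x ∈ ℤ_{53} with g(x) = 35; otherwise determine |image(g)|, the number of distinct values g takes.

41

Since 53 is prime, the nonzero elements of ℤ_{53} form a cyclic group of order 52.
As gcd(21, 52) = 1, raising to the 21st power is a bijection on this group: if x_1^21 ≡ x_2^21 then (x_1x_2^{−1})^21 = 1, and the only element of order dividing gcd(21, 52) = 1 is 1, so x_1 = x_2.
With g(0) = 0 this makes g injective on all of ℤ_{53}, hence bijective (finite equal-size domain and codomain). In particular g is surjective.
Since g is surjective, we find the preimage of 35. The inverse of x ↦ x^21 on (ℤ_{53})^× is x ↦ x^5, because 21·5 = 105 = 2·52 + 1 ≡ 1 (mod 52) and x^{52} = 1 for x ≠ 0 (Fermat). So g⁻¹(35) = 35^5 mod 53.
Repeated squaring mod 53: 35^1 ≡ 35, 35^2 ≡ 35² = 1225 ≡ 6, 35^4 ≡ 6² = 36. Since 5 = 4 + 1, 35^5 ≡ 36·35: 36·35 = 1260 ≡ 41. So 35^5 ≡ 41 (mod 53).
Hence g⁻¹(35) = 41.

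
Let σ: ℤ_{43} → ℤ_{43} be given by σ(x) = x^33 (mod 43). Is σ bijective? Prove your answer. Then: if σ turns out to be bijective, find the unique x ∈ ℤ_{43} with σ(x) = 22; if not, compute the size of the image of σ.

σ(1) = 1^33 = 1.
σ(6): Repeated squaring mod 43: 6^1 ≡ 6, 6^2 ≡ 6² = 36, 6^4 ≡ 36² = 1296 ≡ 6, 6^8 ≡ 6² = 36, 6^16 ≡ 36² = 1296 ≡ 6, 6^32 ≡ 6² = 36. Since 33 = 32 + 1, 6^33 ≡ 36·6: 36·6 = 216 ≡ 1. So 6^33 ≡ 1 (mod 43).
So σ(1) = σ(6) = 1 while 1 ≠ 6, thus σ is not injective, hence not bijective.
Since σ is not bijective, we determine |image(σ)|. Computing x^33 mod 43 for each x (by repeated squaring, reducing mod 43 at every step), the values σ(0), σ(1), …, σ(42) are: 0, 1, 32, 39, 35, 2, 1, 42, 2, 16, 21, 16, 32, 41, 11, 35, 21, 21, 39, 8, 27, 4, 39, 16, 35, 4, 22, 22, 8, 32, 2, 11, 27, 22, 27, 41, 1, 42, 41, 8, 4, 11, 42.
The distinct values are {0, 1, 2, 4, 8, 11, 16, 21, 22, 27, 32, 35, 39, 41, 42}; there are 15 of them.

15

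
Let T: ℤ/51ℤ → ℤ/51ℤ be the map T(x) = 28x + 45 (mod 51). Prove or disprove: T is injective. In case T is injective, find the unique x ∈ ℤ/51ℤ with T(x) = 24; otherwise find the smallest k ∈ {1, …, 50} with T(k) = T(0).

12

If T(s) = T(t), then 28s ≡ 28t (mod 51). Because gcd(28, 51) = 1, we may cancel 28 to get s ≡ t (mod 51).
Thus T is injective.
We now compute 28⁻¹ mod 51 explicitly. Euclid's algorithm: 51 = 1·28 + 23, 28 = 1·23 + 5, 23 = 4·5 + 3, 5 = 1·3 + 2, 3 = 1·2 + 1; back-substituting gives 1 = 31·28 − 17·51, so 28⁻¹ ≡ 31 (mod 51).
Since T is injective, we compute T⁻¹(24): solve 28x + 45 ≡ 24 (mod 51), i.e. 28x ≡ 30 (mod 51).
Multiplying by 28⁻¹ = 31 gives x ≡ 31·30 = 930 = 18·51 + 12 ≡ 12 (mod 51).
Check: T(12) = 28·12 + 45 = 381 = 7·51 + 24 ≡ 24 (mod 51).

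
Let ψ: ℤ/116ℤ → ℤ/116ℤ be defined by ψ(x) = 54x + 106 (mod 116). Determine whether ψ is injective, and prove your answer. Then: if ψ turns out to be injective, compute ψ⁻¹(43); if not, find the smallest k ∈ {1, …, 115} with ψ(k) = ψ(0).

58

We have gcd(54, 116) = 2 > 1. Taking x_1 = 0 and x_2 = 58: ψ(0) = 106 and ψ(58) = 54·58 + 106 = 3238 ≡ 106 (mod 116).
So ψ(0) = ψ(58) while 0 ≠ 58, hence ψ is not injective.
Since ψ is not injective, we find the least positive k with ψ(k) = ψ(0): this means 54k ≡ 0 (mod 116), i.e. 116 ∣ 54k. Since gcd(54, 116) = 2, dividing through by 2 this holds exactly when 58 ∣ 27k, and as gcd(27, 58) = 1, exactly when 58 ∣ k.
The smallest positive such k is 58.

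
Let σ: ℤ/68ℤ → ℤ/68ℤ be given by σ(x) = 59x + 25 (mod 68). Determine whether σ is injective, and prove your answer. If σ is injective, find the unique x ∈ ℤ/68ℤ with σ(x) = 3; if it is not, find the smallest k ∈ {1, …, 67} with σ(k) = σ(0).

Suppose σ(x_1) = σ(x_2) in ℤ/68ℤ. Then 59x_1 + 25 ≡ 59x_2 + 25 (mod 68), so 59(x_1 − x_2) ≡ 0 (mod 68).
Since gcd(59, 68) = 1, 59 is invertible modulo 68, therefore x_1 − x_2 ≡ 0 (mod 68), i.e. x_1 = x_2.
Therefore σ is injective.
We now compute 59⁻¹ mod 68 explicitly. Euclid's algorithm: 68 = 1·59 + 9, 59 = 6·9 + 5, 9 = 1·5 + 4, 5 = 1·4 + 1; back-substituting gives 1 = 15·59 − 13·68, so 59⁻¹ ≡ 15 (mod 68).
Since σ is injective, we compute σ⁻¹(3): solve 59x + 25 ≡ 3 (mod 68), i.e. 59x ≡ 46 (mod 68).
Multiplying by 59⁻¹ = 15 gives x ≡ 15·46 = 690 = 10·68 + 10 ≡ 10 (mod 68).
Check: σ(10) = 59·10 + 25 = 615 = 9·68 + 3 ≡ 3 (mod 68).

10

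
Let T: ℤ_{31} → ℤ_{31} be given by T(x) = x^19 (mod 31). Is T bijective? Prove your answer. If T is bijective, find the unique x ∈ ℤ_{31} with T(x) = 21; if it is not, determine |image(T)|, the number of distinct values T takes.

13

Since 31 is prime, the nonzero elements of ℤ_{31} form a cyclic group of order 30.
As gcd(19, 30) = 1, raising to the 19th power is a bijection on this group: if x_1^19 ≡ x_2^19 then (x_1x_2^{−1})^19 = 1, and the only element of order dividing gcd(19, 30) = 1 is 1, so x_1 = x_2.
With T(0) = 0 this makes T injective on all of ℤ_{31}, hence bijective (finite equal-size domain and codomain). In particular T is bijective.
Since T is bijective, we find the preimage of 21. The inverse of x ↦ x^19 on (ℤ_{31})^× is x ↦ x^19, because 19·19 = 361 = 12·30 + 1 ≡ 1 (mod 30) and x^{30} = 1 for x ≠ 0 (Fermat). So T⁻¹(21) = 21^19 mod 31.
Repeated squaring mod 31: 21^1 ≡ 21, 21^2 ≡ 21² = 441 ≡ 7, 21^4 ≡ 7² = 49 ≡ 18, 21^8 ≡ 18² = 324 ≡ 14, 21^16 ≡ 14² = 196 ≡ 10. Since 19 = 16 + 2 + 1, 21^19 ≡ 10·7·21: 10·7 = 70 ≡ 8, then 8·21 = 168 ≡ 13. So 21^19 ≡ 13 (mod 31).
Hence T⁻¹(21) = 13.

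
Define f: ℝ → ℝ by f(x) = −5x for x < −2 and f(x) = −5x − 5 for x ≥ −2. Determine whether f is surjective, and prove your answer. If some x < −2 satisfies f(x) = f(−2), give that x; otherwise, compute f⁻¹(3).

Both pieces are strictly decreasing (slopes −5 and −5), so each is injective on its own interval.
The left piece maps (−∞, −2) onto (10, ∞); the right piece maps [−2, ∞) onto (−∞, 5].
The union (10, ∞) ∪ (−∞, 5] omits the interval between 10 and 5; in particular 10 has no preimage. So f is not surjective.
Because the two images are disjoint, no x < −2 has f(x) = f(−2), so we compute f⁻¹(3): 3 lies in (−∞, 5], so solve −5x − 5 = 3: x = (3 + 5)/(−5) = −8/5.

-8/5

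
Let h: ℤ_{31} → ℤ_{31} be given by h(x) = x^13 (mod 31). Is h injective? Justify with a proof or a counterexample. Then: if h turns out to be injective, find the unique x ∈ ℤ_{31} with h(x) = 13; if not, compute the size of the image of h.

Since 31 is prime, the nonzero elements of ℤ_{31} form a cyclic group of order 30.
As gcd(13, 30) = 1, raising to the 13th power is a bijection on this group: if s^13 ≡ t^13 then (st^{−1})^13 = 1, and the only element of order dividing gcd(13, 30) = 1 is 1, so s = t.
With h(0) = 0 this makes h injective on all of ℤ_{31}, hence bijective (finite equal-size domain and codomain). In particular h is injective.
Since h is injective, we find the preimage of 13. The inverse of x ↦ x^13 on (ℤ_{31})^× is x ↦ x^7, because 13·7 = 91 = 3·30 + 1 ≡ 1 (mod 30) and x^{30} = 1 for x ≠ 0 (Fermat). So h⁻¹(13) = 13^7 mod 31.
Repeated squaring mod 31: 13^1 ≡ 13, 13^2 ≡ 13² = 169 ≡ 14, 13^4 ≡ 14² = 196 ≡ 10. Since 7 = 4 + 2 + 1, 13^7 ≡ 10·14·13: 10·14 = 140 ≡ 16, then 16·13 = 208 ≡ 22. So 13^7 ≡ 22 (mod 31).
Hence h⁻¹(13) = 22.

22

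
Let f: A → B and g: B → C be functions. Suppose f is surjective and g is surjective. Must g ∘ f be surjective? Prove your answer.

surjective

Let c ∈ C. Since g is surjective, there is b ∈ B with g(b) = c. Since f is surjective, there is a ∈ A with f(a) = b.
Then (g ∘ f)(a) = g(b) = c. Hence g ∘ f is surjective.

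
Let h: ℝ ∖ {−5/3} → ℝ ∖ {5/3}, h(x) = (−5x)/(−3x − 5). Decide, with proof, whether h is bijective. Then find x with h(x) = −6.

Suppose h(a) = h(b). Cross-multiplying: (−5a)(−3b − 5) = (−5b)(−3a − 5).
Expanding both sides and cancelling the symmetric terms leaves 25·(a − b) = 0. Since 25 ≠ 0, a = b. Therefore h is injective.
For any y ≠ 5/3, solving y(−3x − 5) = −5x for x gives a well-defined x ≠ −5/3. So h is surjective.
Thus h is bijective.
Solving h(x) = −6: cross-multiplying gives −5x = −6(−3x − 5), which rearranges to −23x = 30, so x = −30/23.

-30/23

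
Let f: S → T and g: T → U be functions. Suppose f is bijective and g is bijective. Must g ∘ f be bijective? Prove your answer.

bijective

Injectivity: if g(f(s)) = g(f(t)) then f(s) = f(t) (g injective) so s = t (f injective).
Surjectivity: for c ∈ U pick b with g(b) = c, then a with f(a) = b; then (g ∘ f)(a) = c.
Hence g ∘ f is bijective.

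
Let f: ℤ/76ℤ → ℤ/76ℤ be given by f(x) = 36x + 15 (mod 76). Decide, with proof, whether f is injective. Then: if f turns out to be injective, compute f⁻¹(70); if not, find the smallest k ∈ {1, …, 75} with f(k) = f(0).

We have gcd(36, 76) = 4 > 1. Taking u = 0 and v = 19: f(0) = 15 and f(19) = 36·19 + 15 = 699 ≡ 15 (mod 76).
So f(0) = f(19) while 0 ≠ 19, so f is not injective.
Since f is not injective, we find the least positive k with f(k) = f(0): this means 36k ≡ 0 (mod 76), i.e. 76 ∣ 36k. Since gcd(36, 76) = 4, dividing through by 4 this holds exactly when 19 ∣ 9k, and as gcd(9, 19) = 1, exactly when 19 ∣ k.
The smallest positive such k is 19.

19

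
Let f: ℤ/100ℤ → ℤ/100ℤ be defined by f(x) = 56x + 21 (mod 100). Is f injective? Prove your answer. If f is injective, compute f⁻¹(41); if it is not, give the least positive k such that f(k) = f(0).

25

Recall that f is injective when f(x_1) = f(x_2) forces x_1 = x_2.
We have gcd(56, 100) = 4 > 1. Taking x_1 = 0 and x_2 = 25: f(0) = 21 and f(25) = 56·25 + 21 = 1421 ≡ 21 (mod 100).
So f(0) = f(25) while 0 ≠ 25, so f is not injective.
Since f is not injective, we find the least positive k with f(k) = f(0): this means 56k ≡ 0 (mod 100), i.e. 100 ∣ 56k. Since gcd(56, 100) = 4, dividing through by 4 this holds exactly when 25 ∣ 14k, and as gcd(14, 25) = 1, exactly when 25 ∣ k.
The smallest positive such k is 25.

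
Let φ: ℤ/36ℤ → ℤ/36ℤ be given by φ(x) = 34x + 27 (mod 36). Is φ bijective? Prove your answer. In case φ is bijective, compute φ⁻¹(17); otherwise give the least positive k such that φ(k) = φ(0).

18

We have gcd(34, 36) = 2 > 1. Taking a = 0 and b = 18: φ(0) = 27 and φ(18) = 34·18 + 27 = 639 ≡ 27 (mod 36).
So φ(0) = φ(18) while 0 ≠ 18, hence φ is not injective, hence not bijective.
Since φ is not bijective, we find the least positive k with φ(k) = φ(0): this means 34k ≡ 0 (mod 36), i.e. 36 ∣ 34k. Since gcd(34, 36) = 2, dividing through by 2 this holds exactly when 18 ∣ 17k, and as gcd(17, 18) = 1, exactly when 18 ∣ k.
The smallest positive such k is 18.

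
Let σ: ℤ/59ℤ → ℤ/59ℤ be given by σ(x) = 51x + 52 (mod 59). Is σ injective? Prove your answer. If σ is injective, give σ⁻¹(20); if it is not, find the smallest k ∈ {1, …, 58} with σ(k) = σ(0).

4

If σ(a) = σ(b), then 51a ≡ 51b (mod 59). Because gcd(51, 59) = 1, we may cancel 51 to get a ≡ b (mod 59).
Therefore σ is injective.
We now compute 51⁻¹ mod 59 explicitly. Euclid's algorithm: 59 = 1·51 + 8, 51 = 6·8 + 3, 8 = 2·3 + 2, 3 = 1·2 + 1; back-substituting gives 1 = 22·51 − 19·59, so 51⁻¹ ≡ 22 (mod 59).
Since σ is injective, we compute σ⁻¹(20): solve 51x + 52 ≡ 20 (mod 59), i.e. 51x ≡ 27 (mod 59).
Multiplying by 51⁻¹ = 22 gives x ≡ 22·27 = 594 = 10·59 + 4 ≡ 4 (mod 59).
Check: σ(4) = 51·4 + 52 = 256 = 4·59 + 20 ≡ 20 (mod 59).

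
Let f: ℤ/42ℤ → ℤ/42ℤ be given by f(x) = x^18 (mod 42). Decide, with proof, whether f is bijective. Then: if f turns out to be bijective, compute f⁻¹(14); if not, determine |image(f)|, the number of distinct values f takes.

8

f(2): Repeated squaring mod 42: 2^1 ≡ 2, 2^2 ≡ 2² = 4, 2^4 ≡ 4² = 16, 2^8 ≡ 16² = 256 ≡ 4, 2^16 ≡ 4² = 16. Since 18 = 16 + 2, 2^18 ≡ 16·4: 16·4 = 64 ≡ 22. So 2^18 ≡ 22 (mod 42).
f(4): Repeated squaring mod 42: 4^1 ≡ 4, 4^2 ≡ 4² = 16, 4^4 ≡ 16² = 256 ≡ 4, 4^8 ≡ 4² = 16, 4^16 ≡ 16² = 256 ≡ 4. Since 18 = 16 + 2, 4^18 ≡ 4·16: 4·16 = 64 ≡ 22. So 4^18 ≡ 22 (mod 42).
So f(2) = f(4) = 22 while 2 ≠ 4, thus f is not injective, hence not bijective.
Since f is not bijective, we determine |image(f)|. Computing x^18 mod 42 for each x (by repeated squaring, reducing mod 42 at every step), the values f(0), f(1), …, f(41) are: 0, 1, 22, 15, 22, 1, 36, 7, 22, 15, 22, 1, 36, 1, 28, 15, 22, 1, 36, 1, 22, 21, 22, 1, 36, 1, 22, 15, 28, 1, 36, 1, 22, 15, 22, 7, 36, 1, 22, 15, 22, 1.
The distinct values are {0, 1, 7, 15, 21, 22, 28, 36}; there are 8 of them.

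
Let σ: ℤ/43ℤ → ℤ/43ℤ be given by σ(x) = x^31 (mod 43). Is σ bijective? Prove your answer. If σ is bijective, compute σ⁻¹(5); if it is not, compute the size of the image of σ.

Since 43 is prime, the nonzero elements of ℤ/43ℤ form a cyclic group of order 42.
As gcd(31, 42) = 1, raising to the 31st power is a bijection on this group: if a^31 ≡ b^31 then (ab^{−1})^31 = 1, and the only element of order dividing gcd(31, 42) = 1 is 1, so a = b.
With σ(0) = 0 this makes σ injective on all of ℤ/43ℤ, hence bijective (finite equal-size domain and codomain). In particular σ is bijective.
Since σ is bijective, we find the preimage of 5. The inverse of x ↦ x^31 on (ℤ/43ℤ)^× is x ↦ x^19, because 31·19 = 589 = 14·42 + 1 ≡ 1 (mod 42) and x^{42} = 1 for x ≠ 0 (Fermat). So σ⁻¹(5) = 5^19 mod 43.
Repeated squaring mod 43: 5^1 ≡ 5, 5^2 ≡ 5² = 25, 5^4 ≡ 25² = 625 ≡ 23, 5^8 ≡ 23² = 529 ≡ 13, 5^16 ≡ 13² = 169 ≡ 40. Since 19 = 16 + 2 + 1, 5^19 ≡ 40·25·5: 40·25 = 1000 ≡ 11, then 11·5 = 55 ≡ 12. So 5^19 ≡ 12 (mod 43).
Hence σ⁻¹(5) = 12.

12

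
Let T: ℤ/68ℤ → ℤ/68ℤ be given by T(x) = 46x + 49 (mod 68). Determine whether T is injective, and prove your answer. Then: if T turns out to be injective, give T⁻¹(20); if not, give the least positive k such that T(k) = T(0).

34

Recall: T is injective if T(u) = T(v) implies u = v.
We have gcd(46, 68) = 2 > 1. Taking u = 0 and v = 34: T(0) = 49 and T(34) = 46·34 + 49 = 1613 ≡ 49 (mod 68).
So T(0) = T(34) while 0 ≠ 34, thus T is not injective.
Since T is not injective, we find the least positive k with T(k) = T(0): this means 46k ≡ 0 (mod 68), i.e. 68 ∣ 46k. Since gcd(46, 68) = 2, dividing through by 2 this holds exactly when 34 ∣ 23k, and as gcd(23, 34) = 1, exactly when 34 ∣ k.
The smallest positive such k is 34.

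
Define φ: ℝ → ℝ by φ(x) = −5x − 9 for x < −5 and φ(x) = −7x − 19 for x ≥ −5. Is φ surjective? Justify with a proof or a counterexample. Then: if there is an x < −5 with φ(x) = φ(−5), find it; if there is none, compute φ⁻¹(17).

-26/5

Both pieces are strictly decreasing (slopes −5 and −7), so each is injective on its own interval.
The left piece maps (−∞, −5) onto (16, ∞); the right piece maps [−5, ∞) onto (−∞, 16].
These images together cover ℝ, so φ is surjective.
Because the two images are disjoint, no x < −5 has φ(x) = φ(−5), so we compute φ⁻¹(17): 17 lies in (16, ∞), so solve −5x − 9 = 17: x = (17 + 9)/(−5) = −26/5.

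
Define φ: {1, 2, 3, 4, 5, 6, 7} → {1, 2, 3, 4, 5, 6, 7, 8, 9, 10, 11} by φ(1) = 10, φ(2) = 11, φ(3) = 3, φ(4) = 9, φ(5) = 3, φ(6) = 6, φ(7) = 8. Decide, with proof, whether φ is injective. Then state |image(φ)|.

6

φ(3) = 3 = φ(5) with 3 ≠ 5, so φ is not injective.
The image of φ is {3, 6, 8, 9, 10, 11}, which has 6 elements.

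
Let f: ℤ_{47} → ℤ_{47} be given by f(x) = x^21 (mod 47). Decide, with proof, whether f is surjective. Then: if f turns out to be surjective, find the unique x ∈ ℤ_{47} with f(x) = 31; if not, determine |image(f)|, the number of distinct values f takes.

35

Since 47 is prime, the nonzero elements of ℤ_{47} form a cyclic group of order 46.
As gcd(21, 46) = 1, raising to the 21st power is a bijection on this group: if u^21 ≡ v^21 then (uv^{−1})^21 = 1, and the only element of order dividing gcd(21, 46) = 1 is 1, so u = v.
With f(0) = 0 this makes f injective on all of ℤ_{47}, hence bijective (finite equal-size domain and codomain). In particular f is surjective.
Since f is surjective, we find the preimage of 31. The inverse of x ↦ x^21 on (ℤ_{47})^× is x ↦ x^11, because 21·11 = 231 = 5·46 + 1 ≡ 1 (mod 46) and x^{46} = 1 for x ≠ 0 (Fermat). So f⁻¹(31) = 31^11 mod 47.
Repeated squaring mod 47: 31^1 ≡ 31, 31^2 ≡ 31² = 961 ≡ 21, 31^4 ≡ 21² = 441 ≡ 18, 31^8 ≡ 18² = 324 ≡ 42. Since 11 = 8 + 2 + 1, 31^11 ≡ 42·21·31: 42·21 = 882 ≡ 36, then 36·31 = 1116 ≡ 35. So 31^11 ≡ 35 (mod 47).
Hence f⁻¹(31) = 35.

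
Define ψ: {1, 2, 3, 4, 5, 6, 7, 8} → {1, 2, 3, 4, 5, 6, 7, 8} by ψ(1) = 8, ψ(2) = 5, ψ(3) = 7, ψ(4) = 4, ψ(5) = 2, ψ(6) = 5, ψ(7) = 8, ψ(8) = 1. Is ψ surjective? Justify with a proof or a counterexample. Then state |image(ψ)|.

6

No element maps to 3, so ψ is not surjective.
The image of ψ is {1, 2, 4, 5, 7, 8}, which has 6 elements.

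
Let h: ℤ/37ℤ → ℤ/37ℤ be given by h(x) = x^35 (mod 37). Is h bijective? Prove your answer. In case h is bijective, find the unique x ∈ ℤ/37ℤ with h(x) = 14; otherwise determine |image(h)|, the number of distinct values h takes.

8

Since 37 is prime, the nonzero elements of ℤ/37ℤ form a cyclic group of order 36.
As gcd(35, 36) = 1, raising to the 35th power is a bijection on this group: if a^35 ≡ b^35 then (ab^{−1})^35 = 1, and the only element of order dividing gcd(35, 36) = 1 is 1, so a = b.
With h(0) = 0 this makes h injective on all of ℤ/37ℤ, hence bijective (finite equal-size domain and codomain). In particular h is bijective.
Since h is bijective, we find the preimage of 14. The inverse of x ↦ x^35 on (ℤ/37ℤ)^× is x ↦ x^35, because 35·35 = 1225 = 34·36 + 1 ≡ 1 (mod 36) and x^{36} = 1 for x ≠ 0 (Fermat). So h⁻¹(14) = 14^35 mod 37.
Repeated squaring mod 37: 14^1 ≡ 14, 14^2 ≡ 14² = 196 ≡ 11, 14^4 ≡ 11² = 121 ≡ 10, 14^8 ≡ 10² = 100 ≡ 26, 14^16 ≡ 26² = 676 ≡ 10, 14^32 ≡ 10² = 100 ≡ 26. Since 35 = 32 + 2 + 1, 14^35 ≡ 26·11·14: 26·11 = 286 ≡ 27, then 27·14 = 378 ≡ 8. So 14^35 ≡ 8 (mod 37).
Hence h⁻¹(14) = 8.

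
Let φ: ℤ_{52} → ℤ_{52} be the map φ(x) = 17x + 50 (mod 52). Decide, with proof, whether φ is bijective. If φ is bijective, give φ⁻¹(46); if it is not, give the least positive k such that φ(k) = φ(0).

12

Suppose φ(s) = φ(t) in ℤ_{52}. Then 17s + 50 ≡ 17t + 50 (mod 52), therefore 17(s − t) ≡ 0 (mod 52).
Since gcd(17, 52) = 1, 17 is invertible modulo 52, hence s − t ≡ 0 (mod 52), i.e. s = t.
We now compute 17⁻¹ mod 52 explicitly. Euclid's algorithm: 52 = 3·17 + 1; back-substituting gives 1 = 49·17 − 16·52, so 17⁻¹ ≡ 49 (mod 52).
For any y ∈ ℤ_{52}, x = 49(y − 50) mod 52 satisfies φ(x) = 17·49(y − 50) + 50 ≡ y (since 17·49 ≡ 1 mod 52). So every y has a preimage.
Therefore φ is bijective.
Since φ is bijective, we find φ⁻¹(46): we need 17x ≡ 46 − 50 ≡ 48 (mod 52). Using 17⁻¹ = 49: x ≡ 49·48 = 2352 = 45·52 + 12, so x = 12.
Check: φ(12) = 17·12 + 50 = 254 = 4·52 + 46 ≡ 46 (mod 52).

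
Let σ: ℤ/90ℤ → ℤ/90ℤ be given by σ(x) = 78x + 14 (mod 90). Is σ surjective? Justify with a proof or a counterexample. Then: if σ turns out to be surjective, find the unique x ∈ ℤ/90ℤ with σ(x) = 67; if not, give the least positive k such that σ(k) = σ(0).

15

Recall: σ is surjective if every y in the codomain equals σ(x) for some x in the domain.
Since gcd(78, 90) = 6, we have 78x ≡ 0 (mod 6) for all x, so σ(x) ≡ 2 (mod 6).
But 0 ≢ 2 (mod 6), so 0 ∈ ℤ/90ℤ has no preimage. Therefore σ is not surjective.
Since σ is not surjective, we find the least positive k with σ(k) = σ(0): this means 78k ≡ 0 (mod 90), i.e. 90 ∣ 78k. Since gcd(78, 90) = 6, dividing through by 6 this holds exactly when 15 ∣ 13k, and as gcd(13, 15) = 1, exactly when 15 ∣ k.
The smallest positive such k is 15.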